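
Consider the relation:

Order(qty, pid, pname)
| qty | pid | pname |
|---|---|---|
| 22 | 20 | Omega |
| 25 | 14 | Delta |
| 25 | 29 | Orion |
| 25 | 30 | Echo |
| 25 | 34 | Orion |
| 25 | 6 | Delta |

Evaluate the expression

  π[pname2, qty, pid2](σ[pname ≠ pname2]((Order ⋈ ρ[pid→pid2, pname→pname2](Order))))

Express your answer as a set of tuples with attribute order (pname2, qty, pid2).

ρ[pid→pid2, pname→pname2]: schema becomes (qty, pid2, pname2); tuples unchanged.
Natural join on qty: {(22, 20, Omega, 20, Omega), (25, 14, Delta, 14, Delta), (25, 14, Delta, 29, Orion), (25, 14, Delta, 30, Echo), (25, 14, Delta, 34, Orion), (25, 14, Delta, 6, Delta), (25, 29, Orion, 14, Delta), (25, 29, Orion, 29, Orion), (25, 29, Orion, 30, Echo), (25, 29, Orion, 34, Orion), (25, 29, Orion, 6, Delta), (25, 30, Echo, 14, Delta), (25, 30, Echo, 29, Orion), (25, 30, Echo, 30, Echo), (25, 30, Echo, 34, Orion), (25, 30, Echo, 6, Delta), (25, 34, Orion, 14, Delta), (25, 34, Orion, 29, Orion), (25, 34, Orion, 30, Echo), (25, 34, Orion, 34, Orion), (25, 34, Orion, 6, Delta), (25, 6, Delta, 14, Delta), (25, 6, Delta, 29, Orion), (25, 6, Delta, 30, Echo), (25, 6, Delta, 34, Orion), (25, 6, Delta, 6, Delta)}
Filtering on pname ≠ pname2 leaves {(25, 14, Delta, 29, Orion), (25, 14, Delta, 30, Echo), (25, 14, Delta, 34, Orion), (25, 29, Orion, 14, Delta), (25, 29, Orion, 30, Echo), (25, 29, Orion, 6, Delta), (25, 30, Echo, 14, Delta), (25, 30, Echo, 29, Orion), (25, 30, Echo, 34, Orion), (25, 30, Echo, 6, Delta), (25, 34, Orion, 14, Delta), (25, 34, Orion, 30, Echo), (25, 34, Orion, 6, Delta), (25, 6, Delta, 29, Orion), (25, 6, Delta, 30, Echo), (25, 6, Delta, 34, Orion)}.
Keep only column(s) pname2, qty, pid2 (11 duplicate(s) eliminated): {(Delta, 25, 14), (Delta, 25, 6), (Echo, 25, 30), (Orion, 25, 29), (Orion, 25, 34)}

{(Delta, 25, 14), (Delta, 25, 6), (Echo, 25, 30), (Orion, 25, 29), (Orion, 25, 34)}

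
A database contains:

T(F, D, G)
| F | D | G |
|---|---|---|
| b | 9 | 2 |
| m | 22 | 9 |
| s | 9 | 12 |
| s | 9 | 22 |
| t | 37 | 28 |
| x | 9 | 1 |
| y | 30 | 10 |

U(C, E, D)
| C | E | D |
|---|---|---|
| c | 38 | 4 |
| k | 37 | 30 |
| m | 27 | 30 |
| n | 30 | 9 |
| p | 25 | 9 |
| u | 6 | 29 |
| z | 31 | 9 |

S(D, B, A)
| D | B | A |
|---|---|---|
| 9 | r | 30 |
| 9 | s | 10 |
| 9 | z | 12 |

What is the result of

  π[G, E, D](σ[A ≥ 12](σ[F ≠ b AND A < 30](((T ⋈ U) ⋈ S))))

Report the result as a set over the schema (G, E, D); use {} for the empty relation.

Natural join on D: {(b, 9, 2, n, 30), (b, 9, 2, p, 25), (b, 9, 2, z, 31), (s, 9, 12, n, 30), (s, 9, 12, p, 25), (s, 9, 12, z, 31), (s, 9, 22, n, 30), (s, 9, 22, p, 25), (s, 9, 22, z, 31), (x, 9, 1, n, 30), (x, 9, 1, p, 25), (x, 9, 1, z, 31), (y, 30, 10, k, 37), (y, 30, 10, m, 27)}
Natural join on D: {(b, 9, 2, n, 30, r, 30), (b, 9, 2, n, 30, s, 10), (b, 9, 2, n, 30, z, 12), (b, 9, 2, p, 25, r, 30), (b, 9, 2, p, 25, s, 10), (b, 9, 2, p, 25, z, 12), (b, 9, 2, z, 31, r, 30), (b, 9, 2, z, 31, s, 10), (b, 9, 2, z, 31, z, 12), (s, 9, 12, n, 30, r, 30), (s, 9, 12, n, 30, s, 10), (s, 9, 12, n, 30, z, 12), (s, 9, 12, p, 25, r, 30), (s, 9, 12, p, 25, s, 10), (s, 9, 12, p, 25, z, 12), (s, 9, 12, z, 31, r, 30), (s, 9, 12, z, 31, s, 10), (s, 9, 12, z, 31, z, 12), (s, 9, 22, n, 30, r, 30), (s, 9, 22, n, 30, s, 10), (s, 9, 22, n, 30, z, 12), (s, 9, 22, p, 25, r, 30), (s, 9, 22, p, 25, s, 10), (s, 9, 22, p, 25, z, 12), (s, 9, 22, z, 31, r, 30), (s, 9, 22, z, 31, s, 10), (s, 9, 22, z, 31, z, 12), (x, 9, 1, n, 30, r, 30), (x, 9, 1, n, 30, s, 10), (x, 9, 1, n, 30, z, 12), (x, 9, 1, p, 25, r, 30), (x, 9, 1, p, 25, s, 10), (x, 9, 1, p, 25, z, 12), (x, 9, 1, z, 31, r, 30), (x, 9, 1, z, 31, s, 10), (x, 9, 1, z, 31, z, 12)}
Apply σ_{F ≠ b AND A < 30}; surviving tuples: {(s, 9, 12, n, 30, s, 10), (s, 9, 12, n, 30, z, 12), (s, 9, 12, p, 25, s, 10), (s, 9, 12, p, 25, z, 12), (s, 9, 12, z, 31, s, 10), (s, 9, 12, z, 31, z, 12), (s, 9, 22, n, 30, s, 10), (s, 9, 22, n, 30, z, 12), (s, 9, 22, p, 25, s, 10), (s, 9, 22, p, 25, z, 12), (s, 9, 22, z, 31, s, 10), (s, 9, 22, z, 31, z, 12), (x, 9, 1, n, 30, s, 10), (x, 9, 1, n, 30, z, 12), (x, 9, 1, p, 25, s, 10), (x, 9, 1, p, 25, z, 12), (x, 9, 1, z, 31, s, 10), (x, 9, 1, z, 31, z, 12)}
Apply σ_{A ≥ 12}; surviving tuples: {(s, 9, 12, n, 30, z, 12), (s, 9, 12, p, 25, z, 12), (s, 9, 12, z, 31, z, 12), (s, 9, 22, n, 30, z, 12), (s, 9, 22, p, 25, z, 12), (s, 9, 22, z, 31, z, 12), (x, 9, 1, n, 30, z, 12), (x, 9, 1, p, 25, z, 12), (x, 9, 1, z, 31, z, 12)}
π[G, E, D]: project onto (G, E, D) → {(1, 25, 9), (1, 30, 9), (1, 31, 9), (12, 25, 9), (12, 30, 9), (12, 31, 9), (22, 25, 9), (22, 30, 9), (22, 31, 9)}

{(1, 25, 9), (1, 30, 9), (1, 31, 9), (12, 25, 9), (12, 30, 9), (12, 31, 9), (22, 25, 9), (22, 30, 9), (22, 31, 9)}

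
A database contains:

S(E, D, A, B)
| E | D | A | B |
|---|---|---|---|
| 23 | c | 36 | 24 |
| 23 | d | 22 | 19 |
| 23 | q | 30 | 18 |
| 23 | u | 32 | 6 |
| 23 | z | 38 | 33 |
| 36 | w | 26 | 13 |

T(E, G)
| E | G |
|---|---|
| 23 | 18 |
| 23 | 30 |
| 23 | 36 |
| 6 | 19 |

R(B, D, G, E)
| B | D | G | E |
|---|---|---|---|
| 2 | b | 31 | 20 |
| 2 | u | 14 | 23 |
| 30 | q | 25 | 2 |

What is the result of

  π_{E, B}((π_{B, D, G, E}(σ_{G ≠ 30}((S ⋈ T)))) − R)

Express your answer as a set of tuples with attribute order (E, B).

S ⋈ T (natural join on E): {(23, c, 36, 24, 18), (23, c, 36, 24, 30), (23, c, 36, 24, 36), (23, d, 22, 19, 18), (23, d, 22, 19, 30), (23, d, 22, 19, 36), (23, q, 30, 18, 18), (23, q, 30, 18, 30), (23, q, 30, 18, 36), (23, u, 32, 6, 18), (23, u, 32, 6, 30), (23, u, 32, 6, 36), (23, z, 38, 33, 18), (23, z, 38, 33, 30), (23, z, 38, 33, 36)}
Filtering on G ≠ 30 leaves {(23, c, 36, 24, 18), (23, c, 36, 24, 36), (23, d, 22, 19, 18), (23, d, 22, 19, 36), (23, q, 30, 18, 18), (23, q, 30, 18, 36), (23, u, 32, 6, 18), (23, u, 32, 6, 36), (23, z, 38, 33, 18), (23, z, 38, 33, 36)}.
π_{B, D, G, E} gives {(18, q, 18, 23), (18, q, 36, 23), (19, d, 18, 23), (19, d, 36, 23), (24, c, 18, 23), (24, c, 36, 23), (33, z, 18, 23), (33, z, 36, 23), (6, u, 18, 23), (6, u, 36, 23)}.
Difference: {(18, q, 18, 23), (18, q, 36, 23), (19, d, 18, 23), (19, d, 36, 23), (24, c, 18, 23), (24, c, 36, 23), (33, z, 18, 23), (33, z, 36, 23), (6, u, 18, 23), (6, u, 36, 23)} with {(2, b, 31, 20), (2, u, 14, 23), (30, q, 25, 2)} → {(18, q, 18, 23), (18, q, 36, 23), (19, d, 18, 23), (19, d, 36, 23), (24, c, 18, 23), (24, c, 36, 23), (33, z, 18, 23), (33, z, 36, 23), (6, u, 18, 23), (6, u, 36, 23)}
π_{E, B} gives {(23, 18), (23, 19), (23, 24), (23, 33), (23, 6)} (5 duplicate(s) eliminated).

{(23, 18), (23, 19), (23, 24), (23, 33), (23, 6)}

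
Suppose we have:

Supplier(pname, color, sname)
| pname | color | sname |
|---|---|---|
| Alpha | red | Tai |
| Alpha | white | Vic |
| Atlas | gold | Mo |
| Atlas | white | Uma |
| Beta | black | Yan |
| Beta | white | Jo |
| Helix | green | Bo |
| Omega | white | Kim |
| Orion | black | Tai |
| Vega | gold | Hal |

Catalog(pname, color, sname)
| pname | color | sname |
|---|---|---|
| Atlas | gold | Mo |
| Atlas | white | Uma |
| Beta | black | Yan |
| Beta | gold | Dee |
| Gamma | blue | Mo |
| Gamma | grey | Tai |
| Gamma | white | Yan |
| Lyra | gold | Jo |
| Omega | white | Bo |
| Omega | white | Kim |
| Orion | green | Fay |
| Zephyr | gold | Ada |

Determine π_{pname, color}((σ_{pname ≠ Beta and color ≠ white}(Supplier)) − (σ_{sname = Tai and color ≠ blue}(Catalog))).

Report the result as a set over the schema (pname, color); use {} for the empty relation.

Apply σ_{pname ≠ Beta and color ≠ white}; surviving tuples: {(Alpha, red, Tai), (Atlas, gold, Mo), (Helix, green, Bo), (Orion, black, Tai), (Vega, gold, Hal)}
Apply σ_{sname = Tai and color ≠ blue}; surviving tuples: {(Gamma, grey, Tai)}
Difference: {(Alpha, red, Tai), (Atlas, gold, Mo), (Helix, green, Bo), (Orion, black, Tai), (Vega, gold, Hal)} with {(Gamma, grey, Tai)} → {(Alpha, red, Tai), (Atlas, gold, Mo), (Helix, green, Bo), (Orion, black, Tai), (Vega, gold, Hal)}
π[pname, color]: project onto (pname, color) → {(Alpha, red), (Atlas, gold), (Helix, green), (Orion, black), (Vega, gold)}

{(Alpha, red), (Atlas, gold), (Helix, green), (Orion, black), (Vega, gold)}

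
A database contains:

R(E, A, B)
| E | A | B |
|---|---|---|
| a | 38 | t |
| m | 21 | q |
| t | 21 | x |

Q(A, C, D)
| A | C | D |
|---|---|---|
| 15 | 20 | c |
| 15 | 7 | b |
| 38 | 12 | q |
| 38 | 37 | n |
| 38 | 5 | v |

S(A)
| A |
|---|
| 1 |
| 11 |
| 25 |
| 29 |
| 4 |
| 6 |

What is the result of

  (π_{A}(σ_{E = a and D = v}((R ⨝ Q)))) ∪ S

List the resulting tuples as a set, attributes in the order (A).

Joining R and Q on A yields {(a, 38, t, 12, q), (a, 38, t, 37, n), (a, 38, t, 5, v)}.
Selection E = a and D = v: {(a, 38, t, 5, v)}
π_{A} gives {38}.
Taking the union: {1, 11, 25, 29, 38, 4, 6}

{1, 11, 25, 29, 38, 4, 6}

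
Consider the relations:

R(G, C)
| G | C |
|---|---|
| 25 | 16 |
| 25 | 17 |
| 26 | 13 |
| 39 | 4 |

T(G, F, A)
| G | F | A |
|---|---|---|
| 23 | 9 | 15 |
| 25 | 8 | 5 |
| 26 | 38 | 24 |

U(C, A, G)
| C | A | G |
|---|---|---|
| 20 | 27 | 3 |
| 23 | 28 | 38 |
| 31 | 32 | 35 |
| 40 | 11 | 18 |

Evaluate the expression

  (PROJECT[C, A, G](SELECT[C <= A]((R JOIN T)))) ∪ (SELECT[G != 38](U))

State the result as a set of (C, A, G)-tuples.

Natural join on G: {(25, 16, 8, 5), (25, 17, 8, 5), (26, 13, 38, 24)}
Selection C <= A: {(26, 13, 38, 24)}
π[C, A, G]: project onto (C, A, G) → {(13, 24, 26)}
Selection G != 38: {(20, 27, 3), (31, 32, 35), (40, 11, 18)}
Union: {(13, 24, 26)} with {(20, 27, 3), (31, 32, 35), (40, 11, 18)} → {(13, 24, 26), (20, 27, 3), (31, 32, 35), (40, 11, 18)}

{(13, 24, 26), (20, 27, 3), (31, 32, 35), (40, 11, 18)}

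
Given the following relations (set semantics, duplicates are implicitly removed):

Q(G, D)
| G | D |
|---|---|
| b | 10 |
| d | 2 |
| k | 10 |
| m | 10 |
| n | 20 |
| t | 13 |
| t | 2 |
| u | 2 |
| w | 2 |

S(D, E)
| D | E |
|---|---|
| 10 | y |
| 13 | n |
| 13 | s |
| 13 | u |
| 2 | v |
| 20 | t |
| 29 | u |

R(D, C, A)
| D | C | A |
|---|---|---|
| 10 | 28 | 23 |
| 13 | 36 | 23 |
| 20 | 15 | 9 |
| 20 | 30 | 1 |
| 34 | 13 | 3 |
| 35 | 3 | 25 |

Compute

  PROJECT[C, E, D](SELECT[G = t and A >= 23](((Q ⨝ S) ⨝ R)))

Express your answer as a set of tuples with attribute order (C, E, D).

Q ⋈ S (natural join on D): {(b, 10, y), (d, 2, v), (k, 10, y), (m, 10, y), (n, 20, t), (t, 13, n), (t, 13, s), (t, 13, u), (t, 2, v), (u, 2, v), (w, 2, v)}
(Q ⨝ S) ⋈ R (natural join on D): {(b, 10, y, 28, 23), (k, 10, y, 28, 23), (m, 10, y, 28, 23), (n, 20, t, 15, 9), (n, 20, t, 30, 1), (t, 13, n, 36, 23), (t, 13, s, 36, 23), (t, 13, u, 36, 23)}
Selection G = t and A >= 23: {(t, 13, n, 36, 23), (t, 13, s, 36, 23), (t, 13, u, 36, 23)}
π_{C, E, D} gives {(36, n, 13), (36, s, 13), (36, u, 13)}.

{(36, n, 13), (36, s, 13), (36, u, 13)}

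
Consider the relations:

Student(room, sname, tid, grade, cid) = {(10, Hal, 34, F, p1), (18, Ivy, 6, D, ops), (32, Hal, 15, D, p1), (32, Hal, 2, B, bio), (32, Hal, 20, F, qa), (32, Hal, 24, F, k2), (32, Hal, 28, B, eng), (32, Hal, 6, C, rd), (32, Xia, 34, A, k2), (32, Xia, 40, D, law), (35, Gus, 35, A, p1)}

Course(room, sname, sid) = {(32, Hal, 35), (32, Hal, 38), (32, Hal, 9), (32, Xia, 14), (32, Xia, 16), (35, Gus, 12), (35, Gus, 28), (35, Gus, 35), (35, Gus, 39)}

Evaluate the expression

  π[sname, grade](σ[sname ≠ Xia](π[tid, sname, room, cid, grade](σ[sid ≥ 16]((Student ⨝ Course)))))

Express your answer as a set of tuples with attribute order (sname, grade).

{(Gus, A), (Hal, B), (Hal, C), (Hal, D), (Hal, F)}

Student ⋈ Course (natural join on room, sname): {(32, Hal, 15, D, p1, 35), (32, Hal, 15, D, p1, 38), (32, Hal, 15, D, p1, 9), (32, Hal, 2, B, bio, 35), (32, Hal, 2, B, bio, 38), (32, Hal, 2, B, bio, 9), (32, Hal, 20, F, qa, 35), (32, Hal, 20, F, qa, 38), (32, Hal, 20, F, qa, 9), (32, Hal, 24, F, k2, 35), (32, Hal, 24, F, k2, 38), (32, Hal, 24, F, k2, 9), (32, Hal, 28, B, eng, 35), (32, Hal, 28, B, eng, 38), (32, Hal, 28, B, eng, 9), (32, Hal, 6, C, rd, 35), (32, Hal, 6, C, rd, 38), (32, Hal, 6, C, rd, 9), (32, Xia, 34, A, k2, 14), (32, Xia, 34, A, k2, 16), (32, Xia, 40, D, law, 14), (32, Xia, 40, D, law, 16), (35, Gus, 35, A, p1, 12), (35, Gus, 35, A, p1, 28), (35, Gus, 35, A, p1, 35), (35, Gus, 35, A, p1, 39)}
Selection sid ≥ 16: {(32, Hal, 15, D, p1, 35), (32, Hal, 15, D, p1, 38), (32, Hal, 2, B, bio, 35), (32, Hal, 2, B, bio, 38), (32, Hal, 20, F, qa, 35), (32, Hal, 20, F, qa, 38), (32, Hal, 24, F, k2, 35), (32, Hal, 24, F, k2, 38), (32, Hal, 28, B, eng, 35), (32, Hal, 28, B, eng, 38), (32, Hal, 6, C, rd, 35), (32, Hal, 6, C, rd, 38), (32, Xia, 34, A, k2, 16), (32, Xia, 40, D, law, 16), (35, Gus, 35, A, p1, 28), (35, Gus, 35, A, p1, 35), (35, Gus, 35, A, p1, 39)}
Projecting to tid, sname, room, cid, grade (8 duplicate(s) eliminated): {(15, Hal, 32, p1, D), (2, Hal, 32, bio, B), (20, Hal, 32, qa, F), (24, Hal, 32, k2, F), (28, Hal, 32, eng, B), (34, Xia, 32, k2, A), (35, Gus, 35, p1, A), (40, Xia, 32, law, D), (6, Hal, 32, rd, C)}
Selection sname ≠ Xia: {(15, Hal, 32, p1, D), (2, Hal, 32, bio, B), (20, Hal, 32, qa, F), (24, Hal, 32, k2, F), (28, Hal, 32, eng, B), (35, Gus, 35, p1, A), (6, Hal, 32, rd, C)}
Projecting to sname, grade (2 duplicate(s) eliminated): {(Gus, A), (Hal, B), (Hal, C), (Hal, D), (Hal, F)}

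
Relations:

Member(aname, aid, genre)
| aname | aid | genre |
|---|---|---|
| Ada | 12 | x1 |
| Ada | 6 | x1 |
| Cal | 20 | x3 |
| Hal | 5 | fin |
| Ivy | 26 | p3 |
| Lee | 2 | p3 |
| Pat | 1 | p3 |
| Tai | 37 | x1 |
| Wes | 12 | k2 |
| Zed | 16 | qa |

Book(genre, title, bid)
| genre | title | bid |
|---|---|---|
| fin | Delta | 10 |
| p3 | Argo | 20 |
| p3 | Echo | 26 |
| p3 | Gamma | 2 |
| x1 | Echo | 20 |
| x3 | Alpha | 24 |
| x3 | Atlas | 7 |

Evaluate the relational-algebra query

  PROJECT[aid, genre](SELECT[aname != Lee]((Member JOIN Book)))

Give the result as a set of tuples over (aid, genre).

Member ⋈ Book (natural join on genre): {(Ada, 12, x1, Echo, 20), (Ada, 6, x1, Echo, 20), (Cal, 20, x3, Alpha, 24), (Cal, 20, x3, Atlas, 7), (Hal, 5, fin, Delta, 10), (Ivy, 26, p3, Argo, 20), (Ivy, 26, p3, Echo, 26), (Ivy, 26, p3, Gamma, 2), (Lee, 2, p3, Argo, 20), (Lee, 2, p3, Echo, 26), (Lee, 2, p3, Gamma, 2), (Pat, 1, p3, Argo, 20), (Pat, 1, p3, Echo, 26), (Pat, 1, p3, Gamma, 2), (Tai, 37, x1, Echo, 20)}
σ[aname != Lee]: keep tuples satisfying aname != Lee → {(Ada, 12, x1, Echo, 20), (Ada, 6, x1, Echo, 20), (Cal, 20, x3, Alpha, 24), (Cal, 20, x3, Atlas, 7), (Hal, 5, fin, Delta, 10), (Ivy, 26, p3, Argo, 20), (Ivy, 26, p3, Echo, 26), (Ivy, 26, p3, Gamma, 2), (Pat, 1, p3, Argo, 20), (Pat, 1, p3, Echo, 26), (Pat, 1, p3, Gamma, 2), (Tai, 37, x1, Echo, 20)}
Projecting to aid, genre (5 duplicate(s) eliminated): {(1, p3), (12, x1), (20, x3), (26, p3), (37, x1), (5, fin), (6, x1)}

{(1, p3), (12, x1), (20, x3), (26, p3), (37, x1), (5, fin), (6, x1)}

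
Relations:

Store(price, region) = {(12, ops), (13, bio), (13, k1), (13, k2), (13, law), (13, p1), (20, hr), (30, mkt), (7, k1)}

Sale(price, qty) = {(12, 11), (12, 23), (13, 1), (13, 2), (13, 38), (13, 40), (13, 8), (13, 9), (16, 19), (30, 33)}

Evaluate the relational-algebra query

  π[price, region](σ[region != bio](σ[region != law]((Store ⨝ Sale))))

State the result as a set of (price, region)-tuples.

{(12, ops), (13, k1), (13, k2), (13, p1), (30, mkt)}

Joining Store and Sale on price yields {(12, ops, 11), (12, ops, 23), (13, bio, 1), (13, bio, 2), (13, bio, 38), (13, bio, 40), (13, bio, 8), (13, bio, 9), (13, k1, 1), (13, k1, 2), (13, k1, 38), (13, k1, 40), (13, k1, 8), (13, k1, 9), (13, k2, 1), (13, k2, 2), (13, k2, 38), (13, k2, 40), (13, k2, 8), (13, k2, 9), (13, law, 1), (13, law, 2), (13, law, 38), (13, law, 40), (13, law, 8), (13, law, 9), (13, p1, 1), (13, p1, 2), (13, p1, 38), (13, p1, 40), (13, p1, 8), (13, p1, 9), (30, mkt, 33)}.
Apply σ_{region != law}; surviving tuples: {(12, ops, 11), (12, ops, 23), (13, bio, 1), (13, bio, 2), (13, bio, 38), (13, bio, 40), (13, bio, 8), (13, bio, 9), (13, k1, 1), (13, k1, 2), (13, k1, 38), (13, k1, 40), (13, k1, 8), (13, k1, 9), (13, k2, 1), (13, k2, 2), (13, k2, 38), (13, k2, 40), (13, k2, 8), (13, k2, 9), (13, p1, 1), (13, p1, 2), (13, p1, 38), (13, p1, 40), (13, p1, 8), (13, p1, 9), (30, mkt, 33)}
Apply σ_{region != bio}; surviving tuples: {(12, ops, 11), (12, ops, 23), (13, k1, 1), (13, k1, 2), (13, k1, 38), (13, k1, 40), (13, k1, 8), (13, k1, 9), (13, k2, 1), (13, k2, 2), (13, k2, 38), (13, k2, 40), (13, k2, 8), (13, k2, 9), (13, p1, 1), (13, p1, 2), (13, p1, 38), (13, p1, 40), (13, p1, 8), (13, p1, 9), (30, mkt, 33)}
π[price, region]: project onto (price, region) (16 duplicate(s) eliminated) → {(12, ops), (13, k1), (13, k2), (13, p1), (30, mkt)}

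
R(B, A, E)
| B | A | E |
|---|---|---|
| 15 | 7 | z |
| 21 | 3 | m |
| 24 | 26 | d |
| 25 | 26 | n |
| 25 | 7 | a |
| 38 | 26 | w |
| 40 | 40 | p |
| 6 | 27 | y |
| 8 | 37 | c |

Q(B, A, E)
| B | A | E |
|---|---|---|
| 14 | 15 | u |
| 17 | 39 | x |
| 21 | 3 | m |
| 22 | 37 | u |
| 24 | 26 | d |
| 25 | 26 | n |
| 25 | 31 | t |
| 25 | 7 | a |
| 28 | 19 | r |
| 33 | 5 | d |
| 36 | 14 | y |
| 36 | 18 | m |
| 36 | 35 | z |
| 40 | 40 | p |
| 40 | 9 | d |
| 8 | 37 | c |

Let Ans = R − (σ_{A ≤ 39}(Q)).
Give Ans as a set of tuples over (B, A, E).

Selection A ≤ 39: {(14, 15, u), (17, 39, x), (21, 3, m), (22, 37, u), (24, 26, d), (25, 26, n), (25, 31, t), (25, 7, a), (28, 19, r), (33, 5, d), (36, 14, y), (36, 18, m), (36, 35, z), (40, 9, d), (8, 37, c)}
Taking the difference: {(15, 7, z), (38, 26, w), (40, 40, p), (6, 27, y)}

{(15, 7, z), (38, 26, w), (40, 40, p), (6, 27, y)}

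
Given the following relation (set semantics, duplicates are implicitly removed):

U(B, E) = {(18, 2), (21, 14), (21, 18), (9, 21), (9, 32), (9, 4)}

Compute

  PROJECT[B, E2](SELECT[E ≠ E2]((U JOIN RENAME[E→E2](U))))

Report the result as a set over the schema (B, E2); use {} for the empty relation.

{(21, 14), (21, 18), (9, 21), (9, 32), (9, 4)}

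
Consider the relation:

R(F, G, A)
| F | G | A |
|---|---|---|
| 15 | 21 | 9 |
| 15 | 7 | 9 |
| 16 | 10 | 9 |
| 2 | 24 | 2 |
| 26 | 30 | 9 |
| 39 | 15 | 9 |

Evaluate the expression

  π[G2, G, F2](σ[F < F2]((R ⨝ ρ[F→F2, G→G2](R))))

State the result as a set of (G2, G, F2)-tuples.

{(10, 21, 16), (10, 7, 16), (15, 10, 39), (15, 21, 39), (15, 30, 39), (15, 7, 39), (30, 10, 26), (30, 21, 26), (30, 7, 26)}

ρ[F→F2, G→G2]: schema becomes (F2, G2, A); tuples unchanged.
Joining R and ρ[F→F2, G→G2](R) on A yields {(15, 21, 9, 15, 21), (15, 21, 9, 15, 7), (15, 21, 9, 16, 10), (15, 21, 9, 26, 30), (15, 21, 9, 39, 15), (15, 7, 9, 15, 21), (15, 7, 9, 15, 7), (15, 7, 9, 16, 10), (15, 7, 9, 26, 30), (15, 7, 9, 39, 15), (16, 10, 9, 15, 21), (16, 10, 9, 15, 7), (16, 10, 9, 16, 10), (16, 10, 9, 26, 30), (16, 10, 9, 39, 15), (2, 24, 2, 2, 24), (26, 30, 9, 15, 21), (26, 30, 9, 15, 7), (26, 30, 9, 16, 10), (26, 30, 9, 26, 30), (26, 30, 9, 39, 15), (39, 15, 9, 15, 21), (39, 15, 9, 15, 7), (39, 15, 9, 16, 10), (39, 15, 9, 26, 30), (39, 15, 9, 39, 15)}.
σ[F < F2]: keep tuples satisfying F < F2 → {(15, 21, 9, 16, 10), (15, 21, 9, 26, 30), (15, 21, 9, 39, 15), (15, 7, 9, 16, 10), (15, 7, 9, 26, 30), (15, 7, 9, 39, 15), (16, 10, 9, 26, 30), (16, 10, 9, 39, 15), (26, 30, 9, 39, 15)}
π[G2, G, F2]: project onto (G2, G, F2) → {(10, 21, 16), (10, 7, 16), (15, 10, 39), (15, 21, 39), (15, 30, 39), (15, 7, 39), (30, 10, 26), (30, 21, 26), (30, 7, 26)}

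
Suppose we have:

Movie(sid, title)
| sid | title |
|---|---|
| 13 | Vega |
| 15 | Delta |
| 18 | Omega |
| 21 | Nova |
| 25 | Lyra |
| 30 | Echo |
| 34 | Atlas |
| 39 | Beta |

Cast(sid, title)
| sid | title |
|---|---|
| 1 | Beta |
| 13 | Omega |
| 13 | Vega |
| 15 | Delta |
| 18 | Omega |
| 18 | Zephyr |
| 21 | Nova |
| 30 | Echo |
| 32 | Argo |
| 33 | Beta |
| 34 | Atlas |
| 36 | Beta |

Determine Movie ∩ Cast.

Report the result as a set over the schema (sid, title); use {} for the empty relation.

{(13, Vega), (15, Delta), (18, Omega), (21, Nova), (30, Echo), (34, Atlas)}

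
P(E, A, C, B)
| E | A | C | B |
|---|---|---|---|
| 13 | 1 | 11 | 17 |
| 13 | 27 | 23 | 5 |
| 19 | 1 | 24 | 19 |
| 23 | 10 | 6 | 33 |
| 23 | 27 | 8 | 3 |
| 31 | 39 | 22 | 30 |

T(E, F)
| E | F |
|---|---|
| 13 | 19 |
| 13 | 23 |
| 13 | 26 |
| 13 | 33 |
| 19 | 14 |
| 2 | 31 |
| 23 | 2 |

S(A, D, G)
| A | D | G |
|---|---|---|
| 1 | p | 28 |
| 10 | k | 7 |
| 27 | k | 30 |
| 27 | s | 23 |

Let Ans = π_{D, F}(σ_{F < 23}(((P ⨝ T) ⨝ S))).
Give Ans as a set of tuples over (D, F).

P ⋈ T (natural join on E): {(13, 1, 11, 17, 19), (13, 1, 11, 17, 23), (13, 1, 11, 17, 26), (13, 1, 11, 17, 33), (13, 27, 23, 5, 19), (13, 27, 23, 5, 23), (13, 27, 23, 5, 26), (13, 27, 23, 5, 33), (19, 1, 24, 19, 14), (23, 10, 6, 33, 2), (23, 27, 8, 3, 2)}
(P ⨝ T) ⋈ S (natural join on A): {(13, 1, 11, 17, 19, p, 28), (13, 1, 11, 17, 23, p, 28), (13, 1, 11, 17, 26, p, 28), (13, 1, 11, 17, 33, p, 28), (13, 27, 23, 5, 19, k, 30), (13, 27, 23, 5, 19, s, 23), (13, 27, 23, 5, 23, k, 30), (13, 27, 23, 5, 23, s, 23), (13, 27, 23, 5, 26, k, 30), (13, 27, 23, 5, 26, s, 23), (13, 27, 23, 5, 33, k, 30), (13, 27, 23, 5, 33, s, 23), (19, 1, 24, 19, 14, p, 28), (23, 10, 6, 33, 2, k, 7), (23, 27, 8, 3, 2, k, 30), (23, 27, 8, 3, 2, s, 23)}
Selection F < 23: {(13, 1, 11, 17, 19, p, 28), (13, 27, 23, 5, 19, k, 30), (13, 27, 23, 5, 19, s, 23), (19, 1, 24, 19, 14, p, 28), (23, 10, 6, 33, 2, k, 7), (23, 27, 8, 3, 2, k, 30), (23, 27, 8, 3, 2, s, 23)}
π_{D, F} gives {(k, 19), (k, 2), (p, 14), (p, 19), (s, 19), (s, 2)} (1 duplicate(s) eliminated).

{(k, 19), (k, 2), (p, 14), (p, 19), (s, 19), (s, 2)}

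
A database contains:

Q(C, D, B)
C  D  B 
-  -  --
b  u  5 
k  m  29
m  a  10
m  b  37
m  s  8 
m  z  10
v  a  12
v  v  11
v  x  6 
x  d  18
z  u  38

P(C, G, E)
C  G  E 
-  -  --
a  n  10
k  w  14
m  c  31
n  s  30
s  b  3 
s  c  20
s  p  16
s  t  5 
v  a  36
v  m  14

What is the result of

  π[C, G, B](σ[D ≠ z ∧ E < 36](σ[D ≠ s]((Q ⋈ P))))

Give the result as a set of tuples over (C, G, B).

{(k, w, 29), (m, c, 10), (m, c, 37), (v, m, 11), (v, m, 12), (v, m, 6)}

Q ⋈ P (natural join on C): {(k, m, 29, w, 14), (m, a, 10, c, 31), (m, b, 37, c, 31), (m, s, 8, c, 31), (m, z, 10, c, 31), (v, a, 12, a, 36), (v, a, 12, m, 14), (v, v, 11, a, 36), (v, v, 11, m, 14), (v, x, 6, a, 36), (v, x, 6, m, 14)}
Filtering on D ≠ s leaves {(k, m, 29, w, 14), (m, a, 10, c, 31), (m, b, 37, c, 31), (m, z, 10, c, 31), (v, a, 12, a, 36), (v, a, 12, m, 14), (v, v, 11, a, 36), (v, v, 11, m, 14), (v, x, 6, a, 36), (v, x, 6, m, 14)}.
Filtering on D ≠ z ∧ E < 36 leaves {(k, m, 29, w, 14), (m, a, 10, c, 31), (m, b, 37, c, 31), (v, a, 12, m, 14), (v, v, 11, m, 14), (v, x, 6, m, 14)}.
π_{C, G, B} gives {(k, w, 29), (m, c, 10), (m, c, 37), (v, m, 11), (v, m, 12), (v, m, 6)}.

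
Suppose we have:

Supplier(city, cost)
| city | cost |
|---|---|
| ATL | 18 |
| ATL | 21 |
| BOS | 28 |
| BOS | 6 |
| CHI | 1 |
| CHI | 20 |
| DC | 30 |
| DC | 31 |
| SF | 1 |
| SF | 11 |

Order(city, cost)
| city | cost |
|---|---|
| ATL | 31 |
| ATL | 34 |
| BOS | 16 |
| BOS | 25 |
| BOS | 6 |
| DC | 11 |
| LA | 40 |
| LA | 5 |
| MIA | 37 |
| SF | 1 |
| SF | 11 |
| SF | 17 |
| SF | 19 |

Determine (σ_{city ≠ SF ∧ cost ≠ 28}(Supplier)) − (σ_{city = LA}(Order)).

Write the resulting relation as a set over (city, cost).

{(ATL, 18), (ATL, 21), (BOS, 6), (CHI, 1), (CHI, 20), (DC, 30), (DC, 31)}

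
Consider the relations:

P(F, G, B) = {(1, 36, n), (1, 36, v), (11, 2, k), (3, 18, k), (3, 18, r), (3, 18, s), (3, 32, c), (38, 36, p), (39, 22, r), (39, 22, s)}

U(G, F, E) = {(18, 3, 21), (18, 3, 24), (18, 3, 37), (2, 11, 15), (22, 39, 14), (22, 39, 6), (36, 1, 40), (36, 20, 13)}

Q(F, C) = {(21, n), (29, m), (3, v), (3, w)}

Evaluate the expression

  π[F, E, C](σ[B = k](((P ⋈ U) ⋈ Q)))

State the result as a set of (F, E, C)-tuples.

{(3, 21, v), (3, 21, w), (3, 24, v), (3, 24, w), (3, 37, v), (3, 37, w)}

Joining P and U on F, G yields {(1, 36, n, 40), (1, 36, v, 40), (11, 2, k, 15), (3, 18, k, 21), (3, 18, k, 24), (3, 18, k, 37), (3, 18, r, 21), (3, 18, r, 24), (3, 18, r, 37), (3, 18, s, 21), (3, 18, s, 24), (3, 18, s, 37), (39, 22, r, 14), (39, 22, r, 6), (39, 22, s, 14), (39, 22, s, 6)}.
Joining (P ⋈ U) and Q on F yields {(3, 18, k, 21, v), (3, 18, k, 21, w), (3, 18, k, 24, v), (3, 18, k, 24, w), (3, 18, k, 37, v), (3, 18, k, 37, w), (3, 18, r, 21, v), (3, 18, r, 21, w), (3, 18, r, 24, v), (3, 18, r, 24, w), (3, 18, r, 37, v), (3, 18, r, 37, w), (3, 18, s, 21, v), (3, 18, s, 21, w), (3, 18, s, 24, v), (3, 18, s, 24, w), (3, 18, s, 37, v), (3, 18, s, 37, w)}.
σ[B = k]: keep tuples satisfying B = k → {(3, 18, k, 21, v), (3, 18, k, 21, w), (3, 18, k, 24, v), (3, 18, k, 24, w), (3, 18, k, 37, v), (3, 18, k, 37, w)}
Projecting to F, E, C: {(3, 21, v), (3, 21, w), (3, 24, v), (3, 24, w), (3, 37, v), (3, 37, w)}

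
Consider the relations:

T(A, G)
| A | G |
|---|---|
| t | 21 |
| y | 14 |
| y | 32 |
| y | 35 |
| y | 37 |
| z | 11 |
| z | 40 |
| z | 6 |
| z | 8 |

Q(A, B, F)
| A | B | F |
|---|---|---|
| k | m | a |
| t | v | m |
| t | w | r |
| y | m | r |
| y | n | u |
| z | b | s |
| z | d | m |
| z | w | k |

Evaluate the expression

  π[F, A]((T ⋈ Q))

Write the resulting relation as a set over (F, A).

Natural join on A: {(t, 21, v, m), (t, 21, w, r), (y, 14, m, r), (y, 14, n, u), (y, 32, m, r), (y, 32, n, u), (y, 35, m, r), (y, 35, n, u), (y, 37, m, r), (y, 37, n, u), (z, 11, b, s), (z, 11, d, m), (z, 11, w, k), (z, 40, b, s), (z, 40, d, m), (z, 40, w, k), (z, 6, b, s), (z, 6, d, m), (z, 6, w, k), (z, 8, b, s), (z, 8, d, m), (z, 8, w, k)}
Projecting to F, A (15 duplicate(s) eliminated): {(k, z), (m, t), (m, z), (r, t), (r, y), (s, z), (u, y)}

{(k, z), (m, t), (m, z), (r, t), (r, y), (s, z), (u, y)}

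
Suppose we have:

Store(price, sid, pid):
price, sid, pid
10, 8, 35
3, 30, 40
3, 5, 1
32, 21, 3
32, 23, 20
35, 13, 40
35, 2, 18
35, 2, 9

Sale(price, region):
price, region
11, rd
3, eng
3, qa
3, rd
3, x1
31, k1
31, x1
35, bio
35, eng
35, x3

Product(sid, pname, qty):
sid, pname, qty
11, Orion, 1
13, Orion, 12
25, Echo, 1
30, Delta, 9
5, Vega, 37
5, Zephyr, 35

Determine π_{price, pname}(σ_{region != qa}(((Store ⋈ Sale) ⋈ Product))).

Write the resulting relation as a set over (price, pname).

{(3, Delta), (3, Vega), (3, Zephyr), (35, Orion)}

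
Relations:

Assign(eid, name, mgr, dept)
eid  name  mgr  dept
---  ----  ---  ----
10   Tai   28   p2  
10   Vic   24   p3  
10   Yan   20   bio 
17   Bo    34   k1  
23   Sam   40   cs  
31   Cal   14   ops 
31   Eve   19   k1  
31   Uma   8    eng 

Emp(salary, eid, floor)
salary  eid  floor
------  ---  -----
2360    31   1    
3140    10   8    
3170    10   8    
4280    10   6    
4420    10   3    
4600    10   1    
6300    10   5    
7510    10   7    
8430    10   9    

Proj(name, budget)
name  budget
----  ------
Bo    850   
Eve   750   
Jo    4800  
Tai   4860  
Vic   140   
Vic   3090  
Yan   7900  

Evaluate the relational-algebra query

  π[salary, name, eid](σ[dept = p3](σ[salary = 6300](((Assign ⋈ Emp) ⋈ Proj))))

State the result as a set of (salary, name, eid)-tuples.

Joining Assign and Emp on eid yields {(10, Tai, 28, p2, 3140, 8), (10, Tai, 28, p2, 3170, 8), (10, Tai, 28, p2, 4280, 6), (10, Tai, 28, p2, 4420, 3), (10, Tai, 28, p2, 4600, 1), (10, Tai, 28, p2, 6300, 5), (10, Tai, 28, p2, 7510, 7), (10, Tai, 28, p2, 8430, 9), (10, Vic, 24, p3, 3140, 8), (10, Vic, 24, p3, 3170, 8), (10, Vic, 24, p3, 4280, 6), (10, Vic, 24, p3, 4420, 3), (10, Vic, 24, p3, 4600, 1), (10, Vic, 24, p3, 6300, 5), (10, Vic, 24, p3, 7510, 7), (10, Vic, 24, p3, 8430, 9), (10, Yan, 20, bio, 3140, 8), (10, Yan, 20, bio, 3170, 8), (10, Yan, 20, bio, 4280, 6), (10, Yan, 20, bio, 4420, 3), (10, Yan, 20, bio, 4600, 1), (10, Yan, 20, bio, 6300, 5), (10, Yan, 20, bio, 7510, 7), (10, Yan, 20, bio, 8430, 9), (31, Cal, 14, ops, 2360, 1), (31, Eve, 19, k1, 2360, 1), (31, Uma, 8, eng, 2360, 1)}.
Joining (Assign ⋈ Emp) and Proj on name yields {(10, Tai, 28, p2, 3140, 8, 4860), (10, Tai, 28, p2, 3170, 8, 4860), (10, Tai, 28, p2, 4280, 6, 4860), (10, Tai, 28, p2, 4420, 3, 4860), (10, Tai, 28, p2, 4600, 1, 4860), (10, Tai, 28, p2, 6300, 5, 4860), (10, Tai, 28, p2, 7510, 7, 4860), (10, Tai, 28, p2, 8430, 9, 4860), (10, Vic, 24, p3, 3140, 8, 140), (10, Vic, 24, p3, 3140, 8, 3090), (10, Vic, 24, p3, 3170, 8, 140), (10, Vic, 24, p3, 3170, 8, 3090), (10, Vic, 24, p3, 4280, 6, 140), (10, Vic, 24, p3, 4280, 6, 3090), (10, Vic, 24, p3, 4420, 3, 140), (10, Vic, 24, p3, 4420, 3, 3090), (10, Vic, 24, p3, 4600, 1, 140), (10, Vic, 24, p3, 4600, 1, 3090), (10, Vic, 24, p3, 6300, 5, 140), (10, Vic, 24, p3, 6300, 5, 3090), (10, Vic, 24, p3, 7510, 7, 140), (10, Vic, 24, p3, 7510, 7, 3090), (10, Vic, 24, p3, 8430, 9, 140), (10, Vic, 24, p3, 8430, 9, 3090), (10, Yan, 20, bio, 3140, 8, 7900), (10, Yan, 20, bio, 3170, 8, 7900), (10, Yan, 20, bio, 4280, 6, 7900), (10, Yan, 20, bio, 4420, 3, 7900), (10, Yan, 20, bio, 4600, 1, 7900), (10, Yan, 20, bio, 6300, 5, 7900), (10, Yan, 20, bio, 7510, 7, 7900), (10, Yan, 20, bio, 8430, 9, 7900), (31, Eve, 19, k1, 2360, 1, 750)}.
σ[salary = 6300]: keep tuples satisfying salary = 6300 → {(10, Tai, 28, p2, 6300, 5, 4860), (10, Vic, 24, p3, 6300, 5, 140), (10, Vic, 24, p3, 6300, 5, 3090), (10, Yan, 20, bio, 6300, 5, 7900)}
σ[dept = p3]: keep tuples satisfying dept = p3 → {(10, Vic, 24, p3, 6300, 5, 140), (10, Vic, 24, p3, 6300, 5, 3090)}
Keep only column(s) salary, name, eid (1 duplicate(s) eliminated): {(6300, Vic, 10)}

{(6300, Vic, 10)}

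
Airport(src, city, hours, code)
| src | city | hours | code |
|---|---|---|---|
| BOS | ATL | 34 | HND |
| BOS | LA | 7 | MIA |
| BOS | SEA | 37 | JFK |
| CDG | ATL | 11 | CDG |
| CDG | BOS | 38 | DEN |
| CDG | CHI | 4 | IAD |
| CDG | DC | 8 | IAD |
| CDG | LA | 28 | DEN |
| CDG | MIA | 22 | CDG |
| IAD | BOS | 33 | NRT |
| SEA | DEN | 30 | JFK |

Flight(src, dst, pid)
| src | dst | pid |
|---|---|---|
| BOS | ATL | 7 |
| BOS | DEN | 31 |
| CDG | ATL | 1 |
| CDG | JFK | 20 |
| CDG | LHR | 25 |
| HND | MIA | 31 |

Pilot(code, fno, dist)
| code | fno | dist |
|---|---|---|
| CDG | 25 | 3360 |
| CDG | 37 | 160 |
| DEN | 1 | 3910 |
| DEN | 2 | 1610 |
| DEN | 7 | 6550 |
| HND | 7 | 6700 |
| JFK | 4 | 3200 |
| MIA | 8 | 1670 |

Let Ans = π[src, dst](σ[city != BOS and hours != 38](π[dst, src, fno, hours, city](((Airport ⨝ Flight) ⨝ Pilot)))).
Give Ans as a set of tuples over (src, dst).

Joining Airport and Flight on src yields {(BOS, ATL, 34, HND, ATL, 7), (BOS, ATL, 34, HND, DEN, 31), (BOS, LA, 7, MIA, ATL, 7), (BOS, LA, 7, MIA, DEN, 31), (BOS, SEA, 37, JFK, ATL, 7), (BOS, SEA, 37, JFK, DEN, 31), (CDG, ATL, 11, CDG, ATL, 1), (CDG, ATL, 11, CDG, JFK, 20), (CDG, ATL, 11, CDG, LHR, 25), (CDG, BOS, 38, DEN, ATL, 1), (CDG, BOS, 38, DEN, JFK, 20), (CDG, BOS, 38, DEN, LHR, 25), (CDG, CHI, 4, IAD, ATL, 1), (CDG, CHI, 4, IAD, JFK, 20), (CDG, CHI, 4, IAD, LHR, 25), (CDG, DC, 8, IAD, ATL, 1), (CDG, DC, 8, IAD, JFK, 20), (CDG, DC, 8, IAD, LHR, 25), (CDG, LA, 28, DEN, ATL, 1), (CDG, LA, 28, DEN, JFK, 20), (CDG, LA, 28, DEN, LHR, 25), (CDG, MIA, 22, CDG, ATL, 1), (CDG, MIA, 22, CDG, JFK, 20), (CDG, MIA, 22, CDG, LHR, 25)}.
Joining (Airport ⨝ Flight) and Pilot on code yields {(BOS, ATL, 34, HND, ATL, 7, 7, 6700), (BOS, ATL, 34, HND, DEN, 31, 7, 6700), (BOS, LA, 7, MIA, ATL, 7, 8, 1670), (BOS, LA, 7, MIA, DEN, 31, 8, 1670), (BOS, SEA, 37, JFK, ATL, 7, 4, 3200), (BOS, SEA, 37, JFK, DEN, 31, 4, 3200), (CDG, ATL, 11, CDG, ATL, 1, 25, 3360), (CDG, ATL, 11, CDG, ATL, 1, 37, 160), (CDG, ATL, 11, CDG, JFK, 20, 25, 3360), (CDG, ATL, 11, CDG, JFK, 20, 37, 160), (CDG, ATL, 11, CDG, LHR, 25, 25, 3360), (CDG, ATL, 11, CDG, LHR, 25, 37, 160), (CDG, BOS, 38, DEN, ATL, 1, 1, 3910), (CDG, BOS, 38, DEN, ATL, 1, 2, 1610), (CDG, BOS, 38, DEN, ATL, 1, 7, 6550), (CDG, BOS, 38, DEN, JFK, 20, 1, 3910), (CDG, BOS, 38, DEN, JFK, 20, 2, 1610), (CDG, BOS, 38, DEN, JFK, 20, 7, 6550), (CDG, BOS, 38, DEN, LHR, 25, 1, 3910), (CDG, BOS, 38, DEN, LHR, 25, 2, 1610), (CDG, BOS, 38, DEN, LHR, 25, 7, 6550), (CDG, LA, 28, DEN, ATL, 1, 1, 3910), (CDG, LA, 28, DEN, ATL, 1, 2, 1610), (CDG, LA, 28, DEN, ATL, 1, 7, 6550), (CDG, LA, 28, DEN, JFK, 20, 1, 3910), (CDG, LA, 28, DEN, JFK, 20, 2, 1610), (CDG, LA, 28, DEN, JFK, 20, 7, 6550), (CDG, LA, 28, DEN, LHR, 25, 1, 3910), (CDG, LA, 28, DEN, LHR, 25, 2, 1610), (CDG, LA, 28, DEN, LHR, 25, 7, 6550), (CDG, MIA, 22, CDG, ATL, 1, 25, 3360), (CDG, MIA, 22, CDG, ATL, 1, 37, 160), (CDG, MIA, 22, CDG, JFK, 20, 25, 3360), (CDG, MIA, 22, CDG, JFK, 20, 37, 160), (CDG, MIA, 22, CDG, LHR, 25, 25, 3360), (CDG, MIA, 22, CDG, LHR, 25, 37, 160)}.
π[dst, src, fno, hours, city]: project onto (dst, src, fno, hours, city) → {(ATL, BOS, 4, 37, SEA), (ATL, BOS, 7, 34, ATL), (ATL, BOS, 8, 7, LA), (ATL, CDG, 1, 28, LA), (ATL, CDG, 1, 38, BOS), (ATL, CDG, 2, 28, LA), (ATL, CDG, 2, 38, BOS), (ATL, CDG, 25, 11, ATL), (ATL, CDG, 25, 22, MIA), (ATL, CDG, 37, 11, ATL), (ATL, CDG, 37, 22, MIA), (ATL, CDG, 7, 28, LA), (ATL, CDG, 7, 38, BOS), (DEN, BOS, 4, 37, SEA), (DEN, BOS, 7, 34, ATL), (DEN, BOS, 8, 7, LA), (JFK, CDG, 1, 28, LA), (JFK, CDG, 1, 38, BOS), (JFK, CDG, 2, 28, LA), (JFK, CDG, 2, 38, BOS), (JFK, CDG, 25, 11, ATL), (JFK, CDG, 25, 22, MIA), (JFK, CDG, 37, 11, ATL), (JFK, CDG, 37, 22, MIA), (JFK, CDG, 7, 28, LA), (JFK, CDG, 7, 38, BOS), (LHR, CDG, 1, 28, LA), (LHR, CDG, 1, 38, BOS), (LHR, CDG, 2, 28, LA), (LHR, CDG, 2, 38, BOS), (LHR, CDG, 25, 11, ATL), (LHR, CDG, 25, 22, MIA), (LHR, CDG, 37, 11, ATL), (LHR, CDG, 37, 22, MIA), (LHR, CDG, 7, 28, LA), (LHR, CDG, 7, 38, BOS)}
σ[city != BOS and hours != 38]: keep tuples satisfying city != BOS and hours != 38 → {(ATL, BOS, 4, 37, SEA), (ATL, BOS, 7, 34, ATL), (ATL, BOS, 8, 7, LA), (ATL, CDG, 1, 28, LA), (ATL, CDG, 2, 28, LA), (ATL, CDG, 25, 11, ATL), (ATL, CDG, 25, 22, MIA), (ATL, CDG, 37, 11, ATL), (ATL, CDG, 37, 22, MIA), (ATL, CDG, 7, 28, LA), (DEN, BOS, 4, 37, SEA), (DEN, BOS, 7, 34, ATL), (DEN, BOS, 8, 7, LA), (JFK, CDG, 1, 28, LA), (JFK, CDG, 2, 28, LA), (JFK, CDG, 25, 11, ATL), (JFK, CDG, 25, 22, MIA), (JFK, CDG, 37, 11, ATL), (JFK, CDG, 37, 22, MIA), (JFK, CDG, 7, 28, LA), (LHR, CDG, 1, 28, LA), (LHR, CDG, 2, 28, LA), (LHR, CDG, 25, 11, ATL), (LHR, CDG, 25, 22, MIA), (LHR, CDG, 37, 11, ATL), (LHR, CDG, 37, 22, MIA), (LHR, CDG, 7, 28, LA)}
π[src, dst]: project onto (src, dst) (22 duplicate(s) eliminated) → {(BOS, ATL), (BOS, DEN), (CDG, ATL), (CDG, JFK), (CDG, LHR)}

{(BOS, ATL), (BOS, DEN), (CDG, ATL), (CDG, JFK), (CDG, LHR)}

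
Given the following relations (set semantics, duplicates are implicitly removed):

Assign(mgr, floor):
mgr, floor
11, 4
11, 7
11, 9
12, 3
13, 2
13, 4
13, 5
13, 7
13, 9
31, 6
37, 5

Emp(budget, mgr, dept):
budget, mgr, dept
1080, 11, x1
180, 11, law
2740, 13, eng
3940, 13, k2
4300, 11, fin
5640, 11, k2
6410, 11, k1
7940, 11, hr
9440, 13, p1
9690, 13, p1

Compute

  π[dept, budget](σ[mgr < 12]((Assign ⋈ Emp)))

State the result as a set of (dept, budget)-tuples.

{(fin, 4300), (hr, 7940), (k1, 6410), (k2, 5640), (law, 180), (x1, 1080)}

Natural join on mgr: {(11, 4, 1080, x1), (11, 4, 180, law), (11, 4, 4300, fin), (11, 4, 5640, k2), (11, 4, 6410, k1), (11, 4, 7940, hr), (11, 7, 1080, x1), (11, 7, 180, law), (11, 7, 4300, fin), (11, 7, 5640, k2), (11, 7, 6410, k1), (11, 7, 7940, hr), (11, 9, 1080, x1), (11, 9, 180, law), (11, 9, 4300, fin), (11, 9, 5640, k2), (11, 9, 6410, k1), (11, 9, 7940, hr), (13, 2, 2740, eng), (13, 2, 3940, k2), (13, 2, 9440, p1), (13, 2, 9690, p1), (13, 4, 2740, eng), (13, 4, 3940, k2), (13, 4, 9440, p1), (13, 4, 9690, p1), (13, 5, 2740, eng), (13, 5, 3940, k2), (13, 5, 9440, p1), (13, 5, 9690, p1), (13, 7, 2740, eng), (13, 7, 3940, k2), (13, 7, 9440, p1), (13, 7, 9690, p1), (13, 9, 2740, eng), (13, 9, 3940, k2), (13, 9, 9440, p1), (13, 9, 9690, p1)}
Selection mgr < 12: {(11, 4, 1080, x1), (11, 4, 180, law), (11, 4, 4300, fin), (11, 4, 5640, k2), (11, 4, 6410, k1), (11, 4, 7940, hr), (11, 7, 1080, x1), (11, 7, 180, law), (11, 7, 4300, fin), (11, 7, 5640, k2), (11, 7, 6410, k1), (11, 7, 7940, hr), (11, 9, 1080, x1), (11, 9, 180, law), (11, 9, 4300, fin), (11, 9, 5640, k2), (11, 9, 6410, k1), (11, 9, 7940, hr)}
Keep only column(s) dept, budget (12 duplicate(s) eliminated): {(fin, 4300), (hr, 7940), (k1, 6410), (k2, 5640), (law, 180), (x1, 1080)}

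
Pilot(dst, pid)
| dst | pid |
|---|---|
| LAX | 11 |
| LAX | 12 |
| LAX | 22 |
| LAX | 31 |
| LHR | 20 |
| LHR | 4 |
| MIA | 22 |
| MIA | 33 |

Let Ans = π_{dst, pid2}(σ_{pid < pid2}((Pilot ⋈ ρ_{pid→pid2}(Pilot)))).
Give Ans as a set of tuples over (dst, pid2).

ρ[pid→pid2]: schema becomes (dst, pid2); tuples unchanged.
Pilot ⋈ ρ_{pid→pid2}(Pilot) (natural join on dst): {(LAX, 11, 11), (LAX, 11, 12), (LAX, 11, 22), (LAX, 11, 31), (LAX, 12, 11), (LAX, 12, 12), (LAX, 12, 22), (LAX, 12, 31), (LAX, 22, 11), (LAX, 22, 12), (LAX, 22, 22), (LAX, 22, 31), (LAX, 31, 11), (LAX, 31, 12), (LAX, 31, 22), (LAX, 31, 31), (LHR, 20, 20), (LHR, 20, 4), (LHR, 4, 20), (LHR, 4, 4), (MIA, 22, 22), (MIA, 22, 33), (MIA, 33, 22), (MIA, 33, 33)}
Filtering on pid < pid2 leaves {(LAX, 11, 12), (LAX, 11, 22), (LAX, 11, 31), (LAX, 12, 22), (LAX, 12, 31), (LAX, 22, 31), (LHR, 4, 20), (MIA, 22, 33)}.
Projecting to dst, pid2 (3 duplicate(s) eliminated): {(LAX, 12), (LAX, 22), (LAX, 31), (LHR, 20), (MIA, 33)}

{(LAX, 12), (LAX, 22), (LAX, 31), (LHR, 20), (MIA, 33)}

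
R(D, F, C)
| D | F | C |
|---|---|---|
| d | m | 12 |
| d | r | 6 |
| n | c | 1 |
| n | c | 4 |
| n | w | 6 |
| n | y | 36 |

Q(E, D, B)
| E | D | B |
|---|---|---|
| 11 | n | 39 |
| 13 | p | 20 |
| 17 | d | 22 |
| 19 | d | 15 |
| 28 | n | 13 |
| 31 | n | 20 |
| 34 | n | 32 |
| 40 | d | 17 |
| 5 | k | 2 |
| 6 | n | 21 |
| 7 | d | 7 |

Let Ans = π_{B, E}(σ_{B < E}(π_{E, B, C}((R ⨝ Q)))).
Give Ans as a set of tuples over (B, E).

Joining R and Q on D yields {(d, m, 12, 17, 22), (d, m, 12, 19, 15), (d, m, 12, 40, 17), (d, m, 12, 7, 7), (d, r, 6, 17, 22), (d, r, 6, 19, 15), (d, r, 6, 40, 17), (d, r, 6, 7, 7), (n, c, 1, 11, 39), (n, c, 1, 28, 13), (n, c, 1, 31, 20), (n, c, 1, 34, 32), (n, c, 1, 6, 21), (n, c, 4, 11, 39), (n, c, 4, 28, 13), (n, c, 4, 31, 20), (n, c, 4, 34, 32), (n, c, 4, 6, 21), (n, w, 6, 11, 39), (n, w, 6, 28, 13), (n, w, 6, 31, 20), (n, w, 6, 34, 32), (n, w, 6, 6, 21), (n, y, 36, 11, 39), (n, y, 36, 28, 13), (n, y, 36, 31, 20), (n, y, 36, 34, 32), (n, y, 36, 6, 21)}.
Keep only column(s) E, B, C: {(11, 39, 1), (11, 39, 36), (11, 39, 4), (11, 39, 6), (17, 22, 12), (17, 22, 6), (19, 15, 12), (19, 15, 6), (28, 13, 1), (28, 13, 36), (28, 13, 4), (28, 13, 6), (31, 20, 1), (31, 20, 36), (31, 20, 4), (31, 20, 6), (34, 32, 1), (34, 32, 36), (34, 32, 4), (34, 32, 6), (40, 17, 12), (40, 17, 6), (6, 21, 1), (6, 21, 36), (6, 21, 4), (6, 21, 6), (7, 7, 12), (7, 7, 6)}
Selection B < E: {(19, 15, 12), (19, 15, 6), (28, 13, 1), (28, 13, 36), (28, 13, 4), (28, 13, 6), (31, 20, 1), (31, 20, 36), (31, 20, 4), (31, 20, 6), (34, 32, 1), (34, 32, 36), (34, 32, 4), (34, 32, 6), (40, 17, 12), (40, 17, 6)}
Keep only column(s) B, E (11 duplicate(s) eliminated): {(13, 28), (15, 19), (17, 40), (20, 31), (32, 34)}

{(13, 28), (15, 19), (17, 40), (20, 31), (32, 34)}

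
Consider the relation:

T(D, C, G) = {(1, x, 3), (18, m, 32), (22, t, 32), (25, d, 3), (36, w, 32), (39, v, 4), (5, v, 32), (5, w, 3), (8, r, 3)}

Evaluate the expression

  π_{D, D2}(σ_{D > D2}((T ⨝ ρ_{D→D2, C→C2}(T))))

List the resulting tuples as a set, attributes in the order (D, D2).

{(18, 5), (22, 18), (22, 5), (25, 1), (25, 5), (25, 8), (36, 18), (36, 22), (36, 5), (5, 1), (8, 1), (8, 5)}

ρ[D→D2, C→C2]: schema becomes (D2, C2, G); tuples unchanged.
Natural join on G: {(1, x, 3, 1, x), (1, x, 3, 25, d), (1, x, 3, 5, w), (1, x, 3, 8, r), (18, m, 32, 18, m), (18, m, 32, 22, t), (18, m, 32, 36, w), (18, m, 32, 5, v), (22, t, 32, 18, m), (22, t, 32, 22, t), (22, t, 32, 36, w), (22, t, 32, 5, v), (25, d, 3, 1, x), (25, d, 3, 25, d), (25, d, 3, 5, w), (25, d, 3, 8, r), (36, w, 32, 18, m), (36, w, 32, 22, t), (36, w, 32, 36, w), (36, w, 32, 5, v), (39, v, 4, 39, v), (5, v, 32, 18, m), (5, v, 32, 22, t), (5, v, 32, 36, w), (5, v, 32, 5, v), (5, w, 3, 1, x), (5, w, 3, 25, d), (5, w, 3, 5, w), (5, w, 3, 8, r), (8, r, 3, 1, x), (8, r, 3, 25, d), (8, r, 3, 5, w), (8, r, 3, 8, r)}
Apply σ_{D > D2}; surviving tuples: {(18, m, 32, 5, v), (22, t, 32, 18, m), (22, t, 32, 5, v), (25, d, 3, 1, x), (25, d, 3, 5, w), (25, d, 3, 8, r), (36, w, 32, 18, m), (36, w, 32, 22, t), (36, w, 32, 5, v), (5, w, 3, 1, x), (8, r, 3, 1, x), (8, r, 3, 5, w)}
Projecting to D, D2: {(18, 5), (22, 18), (22, 5), (25, 1), (25, 5), (25, 8), (36, 18), (36, 22), (36, 5), (5, 1), (8, 1), (8, 5)}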